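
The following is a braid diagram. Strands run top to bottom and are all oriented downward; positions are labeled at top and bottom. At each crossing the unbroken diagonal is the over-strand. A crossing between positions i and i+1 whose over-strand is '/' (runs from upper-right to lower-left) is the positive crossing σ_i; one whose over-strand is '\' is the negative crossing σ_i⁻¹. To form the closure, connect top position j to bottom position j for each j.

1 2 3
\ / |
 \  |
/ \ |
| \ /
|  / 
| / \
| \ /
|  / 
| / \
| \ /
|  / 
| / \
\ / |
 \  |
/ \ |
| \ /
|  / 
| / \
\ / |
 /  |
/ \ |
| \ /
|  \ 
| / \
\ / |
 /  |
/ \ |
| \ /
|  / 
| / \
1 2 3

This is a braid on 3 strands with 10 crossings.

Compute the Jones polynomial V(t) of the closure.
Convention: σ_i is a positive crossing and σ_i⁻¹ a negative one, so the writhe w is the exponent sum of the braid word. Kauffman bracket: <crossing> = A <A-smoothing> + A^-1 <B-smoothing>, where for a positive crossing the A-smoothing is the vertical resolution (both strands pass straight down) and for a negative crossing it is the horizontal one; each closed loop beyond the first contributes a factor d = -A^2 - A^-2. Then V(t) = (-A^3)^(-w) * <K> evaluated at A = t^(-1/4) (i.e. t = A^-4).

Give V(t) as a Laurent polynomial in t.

-t^8 + t^7 - 2*t^6 + 3*t^5 - 3*t^4 + 4*t^3 - 2*t^2 + 2*t - 1

Derivation:
Reading the diagram top to bottom ('/'-over between positions i,i+1 = s_i, '\'-over = s_i^-1): braid word = s1^-1 s2 s2 s2 s1^-1 s2 s1 s2^-1 s1 s2.
Braid: s1^-1 s2 s2 s2 s1^-1 s2 s1 s2^-1 s1 s2 on 3 strands, 10 crossings.
Writhe w = (#positive) - (#negative) = 7 - 3 = 4.
Enumerate smoothing states for the bracket polynomial. There are 2^10 = 1024 states.
Each crossing splits two ways (0=vertical, 1=horizontal). The state's weight is A^(#A-smoothings - #B-smoothings) * d^(loops - 1).
Tabulate the states by total A-exponent and number of loops L (A-exp: L × count):
  A^10: L=2 ×1
  A^8: L=1 ×5, L=3 ×5
  A^6: L=2 ×39, L=4 ×6
  A^4: L=1 ×34, L=3 ×85, L=5 ×1
  A^2: L=2 ×138, L=4 ×72
  A^0: L=1 ×48, L=3 ×167, L=5 ×37
  A^-2: L=2 ×91, L=4 ×109, L=6 ×10
  A^-4: L=3 ×82, L=5 ×37, L=7 ×1
  A^-6: L=4 ×40, L=6 ×5
  A^-8: L=5 ×10
  A^-10: L=6 ×1
Each group contributes A^e * Σ count * d^(L-1):
Powers of d = -A^2 - A^-2: d^2 = A^4 + 2 + A^-4; d^3 = -A^6 - 3*A^2 - 3*A^-2 - A^-6; d^4 = A^8 + 4*A^4 + 6 + 4*A^-4 + A^-8; d^5 = -A^10 - 5*A^6 - 10*A^2 - 10*A^-2 - 5*A^-6 - A^-10; d^6 = A^12 + 6*A^8 + 15*A^4 + 20 + 15*A^-4 + 6*A^-8 + A^-12.
  A^10 * (d) = -A^12 - A^8
  A^8 * (5 + 5*d^2) = 5*A^12 + 15*A^8 + 5*A^4
  A^6 * (39*d + 6*d^3) = -6*A^12 - 57*A^8 - 57*A^4 - 6
  A^4 * (34 + 85*d^2 + d^4) = A^12 + 89*A^8 + 210*A^4 + 89 + A^-4
  A^2 * (138*d + 72*d^3) = -72*A^8 - 354*A^4 - 354 - 72*A^-4
  A^0 * (48 + 167*d^2 + 37*d^4) = 37*A^8 + 315*A^4 + 604 + 315*A^-4 + 37*A^-8
  A^-2 * (91*d + 109*d^3 + 10*d^5) = -10*A^8 - 159*A^4 - 518 - 518*A^-4 - 159*A^-8 - 10*A^-12
  A^-4 * (82*d^2 + 37*d^4 + d^6) = A^8 + 43*A^4 + 245 + 406*A^-4 + 245*A^-8 + 43*A^-12 + A^-16
  A^-6 * (40*d^3 + 5*d^5) = -5*A^4 - 65 - 170*A^-4 - 170*A^-8 - 65*A^-12 - 5*A^-16
  A^-8 * (10*d^4) = 10 + 40*A^-4 + 60*A^-8 + 40*A^-12 + 10*A^-16
  A^-10 * (d^5) = -1 - 5*A^-4 - 10*A^-8 - 10*A^-12 - 5*A^-16 - A^-20
Summing the groups: <K> = -A^12 + 2*A^8 - 2*A^4 + 4 - 3*A^-4 + 3*A^-8 - 2*A^-12 + A^-16 - A^-20
Normalise by the writhe: (-A^3)^(-w) = (-A^3)^(-4) = A^-12, so f(A) = A^-12 * <K> = -1 + 2*A^-4 - 2*A^-8 + 4*A^-12 - 3*A^-16 + 3*A^-20 - 2*A^-24 + A^-28 - A^-32.
Substitute A = t^(-1/4), i.e. A^e → t^(-e/4): V(t) = -t^8 + t^7 - 2*t^6 + 3*t^5 - 3*t^4 + 4*t^3 - 2*t^2 + 2*t - 1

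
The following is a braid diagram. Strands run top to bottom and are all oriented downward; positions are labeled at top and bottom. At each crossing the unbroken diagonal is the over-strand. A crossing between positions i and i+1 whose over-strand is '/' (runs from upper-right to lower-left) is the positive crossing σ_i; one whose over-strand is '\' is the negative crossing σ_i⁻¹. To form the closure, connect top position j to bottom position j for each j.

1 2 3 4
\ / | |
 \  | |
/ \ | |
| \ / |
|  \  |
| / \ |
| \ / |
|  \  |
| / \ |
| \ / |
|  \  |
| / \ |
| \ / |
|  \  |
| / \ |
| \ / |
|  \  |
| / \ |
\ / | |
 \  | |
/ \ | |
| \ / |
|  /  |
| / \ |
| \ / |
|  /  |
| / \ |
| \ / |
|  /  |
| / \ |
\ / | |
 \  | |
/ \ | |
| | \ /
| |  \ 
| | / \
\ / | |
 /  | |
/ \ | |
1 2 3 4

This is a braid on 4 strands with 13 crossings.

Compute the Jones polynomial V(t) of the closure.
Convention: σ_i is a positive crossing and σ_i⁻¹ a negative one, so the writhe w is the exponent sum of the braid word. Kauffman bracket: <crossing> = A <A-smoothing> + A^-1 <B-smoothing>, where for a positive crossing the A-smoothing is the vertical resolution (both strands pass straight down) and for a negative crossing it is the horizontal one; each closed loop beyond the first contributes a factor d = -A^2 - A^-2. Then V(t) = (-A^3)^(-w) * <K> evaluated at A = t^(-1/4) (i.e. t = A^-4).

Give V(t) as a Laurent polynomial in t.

Reading the diagram top to bottom ('/'-over between positions i,i+1 = s_i, '\'-over = s_i^-1): braid word = s1^-1 s2^-1 s2^-1 s2^-1 s2^-1 s2^-1 s1^-1 s2 s2 s2 s1^-1 s3^-1 s1.
The presented braid s1^-1 s2^-1 s2^-1 s2^-1 s2^-1 s2^-1 s1^-1 s2 s2 s2 s1^-1 s3^-1 s1 on 4 strands reduces by inverse Markov moves (closure unchanged at each step):
  Deconjugate: the word is γ·β·γ⁻¹ with γ = s1^-1 (prefix) and γ⁻¹ = s1 (suffix); strip both.
  Destabilize: the word has the form β·s3^-1 where s3^-1 occurs only as the final letter (β ∈ B_3); drop it and the last strand → 3 strands.
Reduced to β = s2^-1 s2^-1 s2^-1 s2^-1 s2^-1 s1^-1 s2 s2 s2 s1^-1 on 3 strands, 10 crossings.
Compute on β:
Braid: s2^-1 s2^-1 s2^-1 s2^-1 s2^-1 s1^-1 s2 s2 s2 s1^-1 on 3 strands, 10 crossings.
Writhe w = (#positive) - (#negative) = 3 - 7 = -4.
Computing the Kauffman bracket via state sum. There are 2^10 = 1024 states.
For each crossing: s=0 is the vertical smoothing, s=1 horizontal. Crossing k contributes A^(sign_k * (1 - 2*s_k)); loop factor d = -A^2 - A^-2.
Tabulate the states by total A-exponent and number of loops L (A-exp: L × count):
  A^10: L=6 ×1
  A^8: L=5 ×10
  A^6: L=4 ×35, L=6 ×10
  A^4: L=3 ×60, L=5 ×50, L=7 ×10
  A^2: L=2 ×55, L=4 ×100, L=6 ×50, L=8 ×5
  A^0: L=1 ×25, L=3 ×101, L=5 ×100, L=7 ×25, L=9 ×1
  A^-2: L=2 ×55, L=4 ×100, L=6 ×50, L=8 ×5
  A^-4: L=1 ×6, L=3 ×54, L=5 ×50, L=7 ×10
  A^-6: L=2 ×9, L=4 ×26, L=6 ×10
  A^-8: L=3 ×5, L=5 ×5
  A^-10: L=4 ×1
Each group contributes A^e * Σ count * d^(L-1):
Powers of d = -A^2 - A^-2: d^2 = A^4 + 2 + A^-4; d^3 = -A^6 - 3*A^2 - 3*A^-2 - A^-6; d^4 = A^8 + 4*A^4 + 6 + 4*A^-4 + A^-8; d^5 = -A^10 - 5*A^6 - 10*A^2 - 10*A^-2 - 5*A^-6 - A^-10; d^6 = A^12 + 6*A^8 + 15*A^4 + 20 + 15*A^-4 + 6*A^-8 + A^-12; d^7 = -A^14 - 7*A^10 - 21*A^6 - 35*A^2 - 35*A^-2 - 21*A^-6 - 7*A^-10 - A^-14; d^8 = A^16 + 8*A^12 + 28*A^8 + 56*A^4 + 70 + 56*A^-4 + 28*A^-8 + 8*A^-12 + A^-16.
  A^10 * (d^5) = -A^20 - 5*A^16 - 10*A^12 - 10*A^8 - 5*A^4 - 1
  A^8 * (10*d^4) = 10*A^16 + 40*A^12 + 60*A^8 + 40*A^4 + 10
  A^6 * (35*d^3 + 10*d^5) = -10*A^16 - 85*A^12 - 205*A^8 - 205*A^4 - 85 - 10*A^-4
  A^4 * (60*d^2 + 50*d^4 + 10*d^6) = 10*A^16 + 110*A^12 + 410*A^8 + 620*A^4 + 410 + 110*A^-4 + 10*A^-8
  A^2 * (55*d + 100*d^3 + 50*d^5 + 5*d^7) = -5*A^16 - 85*A^12 - 455*A^8 - 1030*A^4 - 1030 - 455*A^-4 - 85*A^-8 - 5*A^-12
  A^0 * (25 + 101*d^2 + 100*d^4 + 25*d^6 + d^8) = A^16 + 33*A^12 + 278*A^8 + 932*A^4 + 1397 + 932*A^-4 + 278*A^-8 + 33*A^-12 + A^-16
  A^-2 * (55*d + 100*d^3 + 50*d^5 + 5*d^7) = -5*A^12 - 85*A^8 - 455*A^4 - 1030 - 1030*A^-4 - 455*A^-8 - 85*A^-12 - 5*A^-16
  A^-4 * (6 + 54*d^2 + 50*d^4 + 10*d^6) = 10*A^8 + 110*A^4 + 404 + 614*A^-4 + 404*A^-8 + 110*A^-12 + 10*A^-16
  A^-6 * (9*d + 26*d^3 + 10*d^5) = -10*A^4 - 76 - 187*A^-4 - 187*A^-8 - 76*A^-12 - 10*A^-16
  A^-8 * (5*d^2 + 5*d^4) = 5 + 25*A^-4 + 40*A^-8 + 25*A^-12 + 5*A^-16
  A^-10 * (d^3) = -A^-4 - 3*A^-8 - 3*A^-12 - A^-16
Summing the groups: <K> = -A^20 + A^16 - 2*A^12 + 3*A^8 - 3*A^4 + 4 - 2*A^-4 + 2*A^-8 - A^-12
Normalise by the writhe: (-A^3)^(-w) = (-A^3)^(4) = A^12, so f(A) = A^12 * <K> = -A^32 + A^28 - 2*A^24 + 3*A^20 - 3*A^16 + 4*A^12 - 2*A^8 + 2*A^4 - 1.
Substitute A = t^(-1/4), i.e. A^e → t^(-e/4): V(t) = -1 + 2*t^-1 - 2*t^-2 + 4*t^-3 - 3*t^-4 + 3*t^-5 - 2*t^-6 + t^-7 - t^-8

Answer: -1 + 2*t^-1 - 2*t^-2 + 4*t^-3 - 3*t^-4 + 3*t^-5 - 2*t^-6 + t^-7 - t^-8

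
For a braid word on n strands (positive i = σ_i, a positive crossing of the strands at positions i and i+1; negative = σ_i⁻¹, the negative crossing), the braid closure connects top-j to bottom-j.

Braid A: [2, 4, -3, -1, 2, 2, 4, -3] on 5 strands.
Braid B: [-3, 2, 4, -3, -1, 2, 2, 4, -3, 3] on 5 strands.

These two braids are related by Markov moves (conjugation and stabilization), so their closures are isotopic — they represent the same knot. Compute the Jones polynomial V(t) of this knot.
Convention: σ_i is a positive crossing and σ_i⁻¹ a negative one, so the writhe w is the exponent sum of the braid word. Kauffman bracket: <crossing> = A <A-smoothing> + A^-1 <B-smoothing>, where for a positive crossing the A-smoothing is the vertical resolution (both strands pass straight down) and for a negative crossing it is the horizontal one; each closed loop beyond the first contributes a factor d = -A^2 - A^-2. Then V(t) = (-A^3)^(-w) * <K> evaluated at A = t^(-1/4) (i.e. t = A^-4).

Markov-equivalent braids have isotopic closures, hence identical knot invariants. Strip the Markov moves from each word to reach a common short braid β, then compute V(t) once on β.
Braid A: s2 s4 s3^-1 s1^-1 s2 s2 s4 s3^-1 on 5 strands has no conjugating prefix/suffix or stabilization to strip; take β = s2 s4 s3^-1 s1^-1 s2 s2 s4 s3^-1.
Braid B: s3^-1 s2 s4 s3^-1 s1^-1 s2 s2 s4 s3^-1 s3 on 5 strands reduces by inverse Markov moves (closure unchanged at each step):
  Deconjugate: the word is γ·β·γ⁻¹ with γ = s3^-1 (prefix) and γ⁻¹ = s3 (suffix); strip both.
Reduced to β = s2 s4 s3^-1 s1^-1 s2 s2 s4 s3^-1 on 5 strands, 8 crossings.
Both give the same β = s2 s4 s3^-1 s1^-1 s2 s2 s4 s3^-1 on 5 strands, so one state sum suffices:
Braid: s2 s4 s3^-1 s1^-1 s2 s2 s4 s3^-1 on 5 strands, 8 crossings.
Writhe w = (#positive) - (#negative) = 5 - 3 = 2.
State-sum expansion of <K>. There are 2^8 = 256 states.
Each crossing splits two ways (0=vertical, 1=horizontal). The state's weight is A^(#A-smoothings - #B-smoothings) * d^(loops - 1).
Tabulate the states by total A-exponent and number of loops L (A-exp: L × count):
  A^8: L=4 ×1
  A^6: L=3 ×7, L=5 ×1
  A^4: L=2 ×19, L=4 ×9
  A^2: L=1 ×19, L=3 ×35, L=5 ×2
  A^0: L=2 ×48, L=4 ×22
  A^-2: L=3 ×49, L=5 ×7
  A^-4: L=4 ×27, L=6 ×1
  A^-6: L=5 ×8
  A^-8: L=6 ×1
Each group contributes A^e * Σ count * d^(L-1):
Powers of d = -A^2 - A^-2: d^2 = A^4 + 2 + A^-4; d^3 = -A^6 - 3*A^2 - 3*A^-2 - A^-6; d^4 = A^8 + 4*A^4 + 6 + 4*A^-4 + A^-8; d^5 = -A^10 - 5*A^6 - 10*A^2 - 10*A^-2 - 5*A^-6 - A^-10.
  A^8 * (d^3) = -A^14 - 3*A^10 - 3*A^6 - A^2
  A^6 * (7*d^2 + d^4) = A^14 + 11*A^10 + 20*A^6 + 11*A^2 + A^-2
  A^4 * (19*d + 9*d^3) = -9*A^10 - 46*A^6 - 46*A^2 - 9*A^-2
  A^2 * (19 + 35*d^2 + 2*d^4) = 2*A^10 + 43*A^6 + 101*A^2 + 43*A^-2 + 2*A^-6
  A^0 * (48*d + 22*d^3) = -22*A^6 - 114*A^2 - 114*A^-2 - 22*A^-6
  A^-2 * (49*d^2 + 7*d^4) = 7*A^6 + 77*A^2 + 140*A^-2 + 77*A^-6 + 7*A^-10
  A^-4 * (27*d^3 + d^5) = -A^6 - 32*A^2 - 91*A^-2 - 91*A^-6 - 32*A^-10 - A^-14
  A^-6 * (8*d^4) = 8*A^2 + 32*A^-2 + 48*A^-6 + 32*A^-10 + 8*A^-14
  A^-8 * (d^5) = -A^2 - 5*A^-2 - 10*A^-6 - 10*A^-10 - 5*A^-14 - A^-18
Summing the groups: <K> = A^10 - 2*A^6 + 3*A^2 - 3*A^-2 + 4*A^-6 - 3*A^-10 + 2*A^-14 - A^-18
Normalise by the writhe: (-A^3)^(-w) = (-A^3)^(-2) = A^-6, so f(A) = A^-6 * <K> = A^4 - 2 + 3*A^-4 - 3*A^-8 + 4*A^-12 - 3*A^-16 + 2*A^-20 - A^-24.
Substitute A = t^(-1/4), i.e. A^e → t^(-e/4): V(t) = -t^6 + 2*t^5 - 3*t^4 + 4*t^3 - 3*t^2 + 3*t - 2 + t^-1

Answer: -t^6 + 2*t^5 - 3*t^4 + 4*t^3 - 3*t^2 + 3*t - 2 + t^-1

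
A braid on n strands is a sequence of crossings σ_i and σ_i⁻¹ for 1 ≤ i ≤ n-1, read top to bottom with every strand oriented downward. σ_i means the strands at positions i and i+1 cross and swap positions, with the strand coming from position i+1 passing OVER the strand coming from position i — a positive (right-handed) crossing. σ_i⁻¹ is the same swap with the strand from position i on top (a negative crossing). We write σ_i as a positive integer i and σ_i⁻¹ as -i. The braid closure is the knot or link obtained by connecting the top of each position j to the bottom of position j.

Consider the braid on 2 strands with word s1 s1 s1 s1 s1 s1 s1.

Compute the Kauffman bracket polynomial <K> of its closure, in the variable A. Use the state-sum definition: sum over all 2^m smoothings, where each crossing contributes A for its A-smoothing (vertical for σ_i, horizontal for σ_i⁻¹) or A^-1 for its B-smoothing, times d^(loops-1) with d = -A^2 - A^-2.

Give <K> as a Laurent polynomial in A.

Braid: s1 s1 s1 s1 s1 s1 s1 on 2 strands, 7 crossings.
Writhe w = (#positive) - (#negative) = 7 - 0 = 7.
Enumerate smoothing states for the bracket polynomial. There are 2^7 = 128 states.
For each crossing: s=0 is the vertical smoothing, s=1 horizontal. Crossing k contributes A^(sign_k * (1 - 2*s_k)); loop factor d = -A^2 - A^-2.
Tabulate the states by total A-exponent and number of loops L (A-exp: L × count):
  A^7: L=2 ×1
  A^5: L=1 ×7
  A^3: L=2 ×21
  A^1: L=3 ×35
  A^-1: L=4 ×35
  A^-3: L=5 ×21
  A^-5: L=6 ×7
  A^-7: L=7 ×1
Each group contributes A^e * Σ count * d^(L-1):
Powers of d = -A^2 - A^-2: d^2 = A^4 + 2 + A^-4; d^3 = -A^6 - 3*A^2 - 3*A^-2 - A^-6; d^4 = A^8 + 4*A^4 + 6 + 4*A^-4 + A^-8; d^5 = -A^10 - 5*A^6 - 10*A^2 - 10*A^-2 - 5*A^-6 - A^-10; d^6 = A^12 + 6*A^8 + 15*A^4 + 20 + 15*A^-4 + 6*A^-8 + A^-12.
  A^7 * (d) = -A^9 - A^5
  A^5 * (7) = 7*A^5
  A^3 * (21*d) = -21*A^5 - 21*A
  A^1 * (35*d^2) = 35*A^5 + 70*A + 35*A^-3
  A^-1 * (35*d^3) = -35*A^5 - 105*A - 105*A^-3 - 35*A^-7
  A^-3 * (21*d^4) = 21*A^5 + 84*A + 126*A^-3 + 84*A^-7 + 21*A^-11
  A^-5 * (7*d^5) = -7*A^5 - 35*A - 70*A^-3 - 70*A^-7 - 35*A^-11 - 7*A^-15
  A^-7 * (d^6) = A^5 + 6*A + 15*A^-3 + 20*A^-7 + 15*A^-11 + 6*A^-15 + A^-19
Summing the groups: <K> = -A^9 - A + A^-3 - A^-7 + A^-11 - A^-15 + A^-19

Answer: -A^9 - A + A^-3 - A^-7 + A^-11 - A^-15 + A^-19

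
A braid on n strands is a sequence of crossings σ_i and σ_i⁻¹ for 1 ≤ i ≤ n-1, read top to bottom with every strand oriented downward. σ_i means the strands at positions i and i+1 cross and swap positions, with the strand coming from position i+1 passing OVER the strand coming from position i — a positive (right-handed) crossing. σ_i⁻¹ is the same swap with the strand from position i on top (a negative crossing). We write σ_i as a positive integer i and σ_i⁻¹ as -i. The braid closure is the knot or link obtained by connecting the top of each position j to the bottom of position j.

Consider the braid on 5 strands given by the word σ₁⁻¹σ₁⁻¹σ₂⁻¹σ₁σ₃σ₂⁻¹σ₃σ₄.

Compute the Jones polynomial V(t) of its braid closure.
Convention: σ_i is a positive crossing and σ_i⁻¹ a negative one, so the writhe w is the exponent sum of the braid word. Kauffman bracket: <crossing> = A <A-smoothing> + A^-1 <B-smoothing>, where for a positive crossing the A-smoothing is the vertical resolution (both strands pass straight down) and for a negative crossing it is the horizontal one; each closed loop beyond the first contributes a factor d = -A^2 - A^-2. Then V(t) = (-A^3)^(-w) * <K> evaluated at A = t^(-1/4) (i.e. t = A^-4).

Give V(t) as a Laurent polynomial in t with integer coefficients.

The presented braid s1^-1 s1^-1 s2^-1 s1 s3 s2^-1 s3 s4 on 5 strands reduces by inverse Markov moves (closure unchanged at each step):
  Destabilize: the word has the form β·s4 where s4 occurs only as the final letter (β ∈ B_4); drop it and the last strand → 4 strands.
Reduced to β = s1^-1 s1^-1 s2^-1 s1 s3 s2^-1 s3 on 4 strands, 7 crossings.
Compute on β:
Braid: s1^-1 s1^-1 s2^-1 s1 s3 s2^-1 s3 on 4 strands, 7 crossings.
Writhe w = (#positive) - (#negative) = 3 - 4 = -1.
State-sum expansion of <K>. There are 2^7 = 128 states.
Each crossing splits two ways (0=vertical, 1=horizontal). The state's weight is A^(#A-smoothings - #B-smoothings) * d^(loops - 1).
Tabulate the states by total A-exponent and number of loops L (A-exp: L × count):
  A^7: L=4 ×1
  A^5: L=3 ×7
  A^3: L=2 ×17, L=4 ×4
  A^1: L=1 ×14, L=3 ×20, L=5 ×1
  A^-1: L=2 ×27, L=4 ×8
  A^-3: L=1 ×5, L=3 ×15, L=5 ×1
  A^-5: L=2 ×4, L=4 ×3
  A^-7: L=3 ×1
Each group contributes A^e * Σ count * d^(L-1):
Powers of d = -A^2 - A^-2: d^2 = A^4 + 2 + A^-4; d^3 = -A^6 - 3*A^2 - 3*A^-2 - A^-6; d^4 = A^8 + 4*A^4 + 6 + 4*A^-4 + A^-8.
  A^7 * (d^3) = -A^13 - 3*A^9 - 3*A^5 - A
  A^5 * (7*d^2) = 7*A^9 + 14*A^5 + 7*A
  A^3 * (17*d + 4*d^3) = -4*A^9 - 29*A^5 - 29*A - 4*A^-3
  A^1 * (14 + 20*d^2 + d^4) = A^9 + 24*A^5 + 60*A + 24*A^-3 + A^-7
  A^-1 * (27*d + 8*d^3) = -8*A^5 - 51*A - 51*A^-3 - 8*A^-7
  A^-3 * (5 + 15*d^2 + d^4) = A^5 + 19*A + 41*A^-3 + 19*A^-7 + A^-11
  A^-5 * (4*d + 3*d^3) = -3*A - 13*A^-3 - 13*A^-7 - 3*A^-11
  A^-7 * (d^2) = A^-3 + 2*A^-7 + A^-11
Summing the groups: <K> = -A^13 + A^9 - A^5 + 2*A - 2*A^-3 + A^-7 - A^-11
Normalise by the writhe: (-A^3)^(-w) = (-A^3)^(1) = -A^3, so f(A) = -A^3 * <K> = A^16 - A^12 + A^8 - 2*A^4 + 2 - A^-4 + A^-8.
Substitute A = t^(-1/4), i.e. A^e → t^(-e/4): V(t) = t^2 - t + 2 - 2*t^-1 + t^-2 - t^-3 + t^-4

Answer: t^2 - t + 2 - 2*t^-1 + t^-2 - t^-3 + t^-4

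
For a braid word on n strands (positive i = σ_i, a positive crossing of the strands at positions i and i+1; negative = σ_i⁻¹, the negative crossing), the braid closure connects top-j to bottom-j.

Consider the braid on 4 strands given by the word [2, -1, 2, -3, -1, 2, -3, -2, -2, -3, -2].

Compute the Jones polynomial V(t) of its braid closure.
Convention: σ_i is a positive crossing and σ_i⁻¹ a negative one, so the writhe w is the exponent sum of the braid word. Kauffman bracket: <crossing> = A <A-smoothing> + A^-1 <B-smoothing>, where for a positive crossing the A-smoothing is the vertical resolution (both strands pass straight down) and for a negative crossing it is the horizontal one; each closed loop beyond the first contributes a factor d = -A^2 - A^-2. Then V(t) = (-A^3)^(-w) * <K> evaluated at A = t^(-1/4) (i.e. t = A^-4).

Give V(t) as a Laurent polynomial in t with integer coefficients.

The presented braid s2 s1^-1 s2 s3^-1 s1^-1 s2 s3^-1 s2^-1 s2^-1 s3^-1 s2^-1 on 4 strands reduces by inverse Markov moves (closure unchanged at each step):
  Deconjugate: the word is γ·β·γ⁻¹ with γ = s2 (prefix) and γ⁻¹ = s2^-1 (suffix); strip both.
Reduced to β = s1^-1 s2 s3^-1 s1^-1 s2 s3^-1 s2^-1 s2^-1 s3^-1 on 4 strands, 9 crossings.
Compute on β:
Braid: s1^-1 s2 s3^-1 s1^-1 s2 s3^-1 s2^-1 s2^-1 s3^-1 on 4 strands, 9 crossings.
Writhe w = (#positive) - (#negative) = 2 - 7 = -5.
Computing the Kauffman bracket via state sum. There are 2^9 = 512 states.
Each crossing splits two ways (0=vertical, 1=horizontal). The state's weight is A^(#A-smoothings - #B-smoothings) * d^(loops - 1).
Tabulate the states by total A-exponent and number of loops L (A-exp: L × count):
  A^9: L=5 ×1
  A^7: L=4 ×9
  A^5: L=3 ×33, L=5 ×3
  A^3: L=2 ×59, L=4 ×25
  A^1: L=1 ×42, L=3 ×80, L=5 ×4
  A^-1: L=2 ×93, L=4 ×33
  A^-3: L=1 ×19, L=3 ×58, L=5 ×7
  A^-5: L=2 ×19, L=4 ×16, L=6 ×1
  A^-7: L=3 ×7, L=5 ×2
  A^-9: L=4 ×1
Each group contributes A^e * Σ count * d^(L-1):
Powers of d = -A^2 - A^-2: d^2 = A^4 + 2 + A^-4; d^3 = -A^6 - 3*A^2 - 3*A^-2 - A^-6; d^4 = A^8 + 4*A^4 + 6 + 4*A^-4 + A^-8; d^5 = -A^10 - 5*A^6 - 10*A^2 - 10*A^-2 - 5*A^-6 - A^-10.
  A^9 * (d^4) = A^17 + 4*A^13 + 6*A^9 + 4*A^5 + A
  A^7 * (9*d^3) = -9*A^13 - 27*A^9 - 27*A^5 - 9*A
  A^5 * (33*d^2 + 3*d^4) = 3*A^13 + 45*A^9 + 84*A^5 + 45*A + 3*A^-3
  A^3 * (59*d + 25*d^3) = -25*A^9 - 134*A^5 - 134*A - 25*A^-3
  A^1 * (42 + 80*d^2 + 4*d^4) = 4*A^9 + 96*A^5 + 226*A + 96*A^-3 + 4*A^-7
  A^-1 * (93*d + 33*d^3) = -33*A^5 - 192*A - 192*A^-3 - 33*A^-7
  A^-3 * (19 + 58*d^2 + 7*d^4) = 7*A^5 + 86*A + 177*A^-3 + 86*A^-7 + 7*A^-11
  A^-5 * (19*d + 16*d^3 + d^5) = -A^5 - 21*A - 77*A^-3 - 77*A^-7 - 21*A^-11 - A^-15
  A^-7 * (7*d^2 + 2*d^4) = 2*A + 15*A^-3 + 26*A^-7 + 15*A^-11 + 2*A^-15
  A^-9 * (d^3) = -A^-3 - 3*A^-7 - 3*A^-11 - A^-15
Summing the groups: <K> = A^17 - 2*A^13 + 3*A^9 - 4*A^5 + 4*A - 4*A^-3 + 3*A^-7 - 2*A^-11
Normalise by the writhe: (-A^3)^(-w) = (-A^3)^(5) = -A^15, so f(A) = -A^15 * <K> = -A^32 + 2*A^28 - 3*A^24 + 4*A^20 - 4*A^16 + 4*A^12 - 3*A^8 + 2*A^4.
Substitute A = t^(-1/4), i.e. A^e → t^(-e/4): V(t) = 2*t^-1 - 3*t^-2 + 4*t^-3 - 4*t^-4 + 4*t^-5 - 3*t^-6 + 2*t^-7 - t^-8

Answer: 2*t^-1 - 3*t^-2 + 4*t^-3 - 4*t^-4 + 4*t^-5 - 3*t^-6 + 2*t^-7 - t^-8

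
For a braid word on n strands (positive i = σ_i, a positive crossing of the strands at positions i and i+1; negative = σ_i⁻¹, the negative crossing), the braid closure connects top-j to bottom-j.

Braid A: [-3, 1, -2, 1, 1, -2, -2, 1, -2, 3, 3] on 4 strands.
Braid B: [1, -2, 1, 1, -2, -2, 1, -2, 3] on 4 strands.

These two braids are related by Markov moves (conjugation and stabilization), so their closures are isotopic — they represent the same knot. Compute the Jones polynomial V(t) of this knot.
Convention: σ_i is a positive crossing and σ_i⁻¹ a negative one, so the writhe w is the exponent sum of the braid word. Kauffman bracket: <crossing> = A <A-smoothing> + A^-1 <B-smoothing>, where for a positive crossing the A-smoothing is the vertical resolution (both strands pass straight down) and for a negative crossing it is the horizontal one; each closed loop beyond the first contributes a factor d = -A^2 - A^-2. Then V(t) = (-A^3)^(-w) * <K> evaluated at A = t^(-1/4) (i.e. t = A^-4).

Markov-equivalent braids have isotopic closures, hence identical knot invariants. Strip the Markov moves from each word to reach a common short braid β, then compute V(t) once on β.
Braid A: s3^-1 s1 s2^-1 s1 s1 s2^-1 s2^-1 s1 s2^-1 s3 s3 on 4 strands reduces by inverse Markov moves (closure unchanged at each step):
  Deconjugate: the word is γ·β·γ⁻¹ with γ = s3^-1 (prefix) and γ⁻¹ = s3 (suffix); strip both.
  Destabilize: the word has the form β·s3 where s3 occurs only as the final letter (β ∈ B_3); drop it and the last strand → 3 strands.
Reduced to β = s1 s2^-1 s1 s1 s2^-1 s2^-1 s1 s2^-1 on 3 strands, 8 crossings.
Braid B: s1 s2^-1 s1 s1 s2^-1 s2^-1 s1 s2^-1 s3 on 4 strands reduces by inverse Markov moves (closure unchanged at each step):
  Destabilize: the word has the form β·s3 where s3 occurs only as the final letter (β ∈ B_3); drop it and the last strand → 3 strands.
Reduced to β = s1 s2^-1 s1 s1 s2^-1 s2^-1 s1 s2^-1 on 3 strands, 8 crossings.
Both give the same β = s1 s2^-1 s1 s1 s2^-1 s2^-1 s1 s2^-1 on 3 strands, so one state sum suffices:
Braid: s1 s2^-1 s1 s1 s2^-1 s2^-1 s1 s2^-1 on 3 strands, 8 crossings.
Writhe w = (#positive) - (#negative) = 4 - 4 = 0.
Computing the Kauffman bracket via state sum. There are 2^8 = 256 states.
For each crossing: s=0 is the vertical smoothing, s=1 horizontal. Crossing k contributes A^(sign_k * (1 - 2*s_k)); loop factor d = -A^2 - A^-2.
Tabulate the states by total A-exponent and number of loops L (A-exp: L × count):
  A^8: L=5 ×1
  A^6: L=4 ×8
  A^4: L=3 ×27, L=5 ×1
  A^2: L=2 ×47, L=4 ×9
  A^0: L=1 ×37, L=3 ×32, L=5 ×1
  A^-2: L=2 ×47, L=4 ×9
  A^-4: L=3 ×27, L=5 ×1
  A^-6: L=4 ×8
  A^-8: L=5 ×1
Each group contributes A^e * Σ count * d^(L-1):
Powers of d = -A^2 - A^-2: d^2 = A^4 + 2 + A^-4; d^3 = -A^6 - 3*A^2 - 3*A^-2 - A^-6; d^4 = A^8 + 4*A^4 + 6 + 4*A^-4 + A^-8.
  A^8 * (d^4) = A^16 + 4*A^12 + 6*A^8 + 4*A^4 + 1
  A^6 * (8*d^3) = -8*A^12 - 24*A^8 - 24*A^4 - 8
  A^4 * (27*d^2 + d^4) = A^12 + 31*A^8 + 60*A^4 + 31 + A^-4
  A^2 * (47*d + 9*d^3) = -9*A^8 - 74*A^4 - 74 - 9*A^-4
  A^0 * (37 + 32*d^2 + d^4) = A^8 + 36*A^4 + 107 + 36*A^-4 + A^-8
  A^-2 * (47*d + 9*d^3) = -9*A^4 - 74 - 74*A^-4 - 9*A^-8
  A^-4 * (27*d^2 + d^4) = A^4 + 31 + 60*A^-4 + 31*A^-8 + A^-12
  A^-6 * (8*d^3) = -8 - 24*A^-4 - 24*A^-8 - 8*A^-12
  A^-8 * (d^4) = 1 + 4*A^-4 + 6*A^-8 + 4*A^-12 + A^-16
Summing the groups: <K> = A^16 - 3*A^12 + 5*A^8 - 6*A^4 + 7 - 6*A^-4 + 5*A^-8 - 3*A^-12 + A^-16
Normalise by the writhe: (-A^3)^(-w) = (-A^3)^(0) = 1, so f(A) = 1 * <K> = A^16 - 3*A^12 + 5*A^8 - 6*A^4 + 7 - 6*A^-4 + 5*A^-8 - 3*A^-12 + A^-16.
Substitute A = t^(-1/4), i.e. A^e → t^(-e/4): V(t) = t^4 - 3*t^3 + 5*t^2 - 6*t + 7 - 6*t^-1 + 5*t^-2 - 3*t^-3 + t^-4

Answer: t^4 - 3*t^3 + 5*t^2 - 6*t + 7 - 6*t^-1 + 5*t^-2 - 3*t^-3 + t^-4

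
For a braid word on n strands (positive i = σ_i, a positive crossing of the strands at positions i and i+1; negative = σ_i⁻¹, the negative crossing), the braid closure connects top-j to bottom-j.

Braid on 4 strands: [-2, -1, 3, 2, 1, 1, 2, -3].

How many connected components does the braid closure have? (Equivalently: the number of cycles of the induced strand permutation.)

Track the strand permutation on 4 strands, starting from identity.
  step 1: s2^-1 swaps positions 2,3 -> [1 3 2 4]
  step 2: s1^-1 swaps positions 1,2 -> [3 1 2 4]
  step 3: s3 swaps positions 3,4 -> [3 1 4 2]
  step 4: s2 swaps positions 2,3 -> [3 4 1 2]
  step 5: s1 swaps positions 1,2 -> [4 3 1 2]
  step 6: s1 swaps positions 1,2 -> [3 4 1 2]
  step 7: s2 swaps positions 2,3 -> [3 1 4 2]
  step 8: s3^-1 swaps positions 3,4 -> [3 1 2 4]
Final permutation (position -> original strand): [3 1 2 4]
Closure components = cycle count of this permutation = 2.

Answer: 2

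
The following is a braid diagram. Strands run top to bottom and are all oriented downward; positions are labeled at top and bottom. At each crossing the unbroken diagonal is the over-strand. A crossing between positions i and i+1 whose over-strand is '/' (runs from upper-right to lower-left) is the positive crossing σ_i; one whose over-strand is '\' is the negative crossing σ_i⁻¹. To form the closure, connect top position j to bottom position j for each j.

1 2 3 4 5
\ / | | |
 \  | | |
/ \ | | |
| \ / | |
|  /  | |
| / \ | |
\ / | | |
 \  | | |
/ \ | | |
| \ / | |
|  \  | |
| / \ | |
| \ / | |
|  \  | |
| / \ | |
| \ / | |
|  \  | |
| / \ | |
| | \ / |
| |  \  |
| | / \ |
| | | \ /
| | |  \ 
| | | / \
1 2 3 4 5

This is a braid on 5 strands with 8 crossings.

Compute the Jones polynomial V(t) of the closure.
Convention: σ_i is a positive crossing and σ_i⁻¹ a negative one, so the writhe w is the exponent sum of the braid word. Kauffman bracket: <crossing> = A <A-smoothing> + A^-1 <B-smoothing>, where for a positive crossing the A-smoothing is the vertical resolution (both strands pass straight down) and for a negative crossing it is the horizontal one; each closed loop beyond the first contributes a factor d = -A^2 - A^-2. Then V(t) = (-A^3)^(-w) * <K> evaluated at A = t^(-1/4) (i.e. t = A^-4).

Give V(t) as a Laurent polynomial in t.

t^-1 - t^-2 + 2*t^-3 - t^-4 + t^-5 - t^-6

Derivation:
Reading the diagram top to bottom ('/'-over between positions i,i+1 = s_i, '\'-over = s_i^-1): braid word = s1^-1 s2 s1^-1 s2^-1 s2^-1 s2^-1 s3^-1 s4^-1.
The presented braid s1^-1 s2 s1^-1 s2^-1 s2^-1 s2^-1 s3^-1 s4^-1 on 5 strands reduces by inverse Markov moves (closure unchanged at each step):
  Destabilize: the word has the form β·s4^-1 where s4^-1 occurs only as the final letter (β ∈ B_4); drop it and the last strand → 4 strands.
  Destabilize: the word has the form β·s3^-1 where s3^-1 occurs only as the final letter (β ∈ B_3); drop it and the last strand → 3 strands.
Reduced to β = s1^-1 s2 s1^-1 s2^-1 s2^-1 s2^-1 on 3 strands, 6 crossings.
Compute on β:
Braid: s1^-1 s2 s1^-1 s2^-1 s2^-1 s2^-1 on 3 strands, 6 crossings.
Writhe w = (#positive) - (#negative) = 1 - 5 = -4.
Computing the Kauffman bracket via state sum. There are 2^6 = 64 states.
Smooth each crossing (0=||, 1=⌣⌢); contribution A^(Σ sign_k(1-2s_k)) * d^(L-1).
Tabulate the states by total A-exponent and number of loops L (A-exp: L × count):
  A^6: L=4 ×1
  A^4: L=3 ×6
  A^2: L=2 ×12, L=4 ×3
  A^0: L=1 ×9, L=3 ×10, L=5 ×1
  A^-2: L=2 ×12, L=4 ×3
  A^-4: L=1 ×2, L=3 ×4
  A^-6: L=2 ×1
Each group contributes A^e * Σ count * d^(L-1):
Powers of d = -A^2 - A^-2: d^2 = A^4 + 2 + A^-4; d^3 = -A^6 - 3*A^2 - 3*A^-2 - A^-6; d^4 = A^8 + 4*A^4 + 6 + 4*A^-4 + A^-8.
  A^6 * (d^3) = -A^12 - 3*A^8 - 3*A^4 - 1
  A^4 * (6*d^2) = 6*A^8 + 12*A^4 + 6
  A^2 * (12*d + 3*d^3) = -3*A^8 - 21*A^4 - 21 - 3*A^-4
  A^0 * (9 + 10*d^2 + d^4) = A^8 + 14*A^4 + 35 + 14*A^-4 + A^-8
  A^-2 * (12*d + 3*d^3) = -3*A^4 - 21 - 21*A^-4 - 3*A^-8
  A^-4 * (2 + 4*d^2) = 4 + 10*A^-4 + 4*A^-8
  A^-6 * (d) = -A^-4 - A^-8
Summing the groups: <K> = -A^12 + A^8 - A^4 + 2 - A^-4 + A^-8
Normalise by the writhe: (-A^3)^(-w) = (-A^3)^(4) = A^12, so f(A) = A^12 * <K> = -A^24 + A^20 - A^16 + 2*A^12 - A^8 + A^4.
Substitute A = t^(-1/4), i.e. A^e → t^(-e/4): V(t) = t^-1 - t^-2 + 2*t^-3 - t^-4 + t^-5 - t^-6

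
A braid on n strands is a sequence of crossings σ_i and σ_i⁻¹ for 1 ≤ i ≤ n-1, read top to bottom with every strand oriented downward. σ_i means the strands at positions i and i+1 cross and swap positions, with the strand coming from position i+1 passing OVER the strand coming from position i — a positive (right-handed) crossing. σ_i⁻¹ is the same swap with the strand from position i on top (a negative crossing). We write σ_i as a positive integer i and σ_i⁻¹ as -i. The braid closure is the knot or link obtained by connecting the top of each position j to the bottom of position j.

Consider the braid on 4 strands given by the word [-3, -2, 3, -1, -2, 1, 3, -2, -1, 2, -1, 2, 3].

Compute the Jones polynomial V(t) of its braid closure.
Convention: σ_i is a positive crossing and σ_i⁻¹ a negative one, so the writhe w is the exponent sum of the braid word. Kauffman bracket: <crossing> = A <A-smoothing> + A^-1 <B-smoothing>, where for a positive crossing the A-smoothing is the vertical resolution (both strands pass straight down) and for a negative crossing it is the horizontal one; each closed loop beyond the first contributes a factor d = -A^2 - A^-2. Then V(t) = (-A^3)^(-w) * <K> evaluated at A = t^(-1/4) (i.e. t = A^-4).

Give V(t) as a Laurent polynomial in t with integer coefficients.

t^2 - 2*t + 3 - 3*t^-1 + 3*t^-2 - 2*t^-3 + 2*t^-4 - t^-5

Derivation:
The presented braid s3^-1 s2^-1 s3 s1^-1 s2^-1 s1 s3 s2^-1 s1^-1 s2 s1^-1 s2 s3 on 4 strands reduces by inverse Markov moves (closure unchanged at each step):
  Deconjugate: the word is γ·β·γ⁻¹ with γ = s3^-1 s2^-1 (prefix) and γ⁻¹ = s2 s3 (suffix); strip both.
Reduced to β = s3 s1^-1 s2^-1 s1 s3 s2^-1 s1^-1 s2 s1^-1 on 4 strands, 9 crossings.
Compute on β:
Braid: s3 s1^-1 s2^-1 s1 s3 s2^-1 s1^-1 s2 s1^-1 on 4 strands, 9 crossings.
Writhe w = (#positive) - (#negative) = 4 - 5 = -1.
Enumerate smoothing states for the bracket polynomial. There are 2^9 = 512 states.
Each crossing splits two ways (0=vertical, 1=horizontal). The state's weight is A^(#A-smoothings - #B-smoothings) * d^(loops - 1).
Tabulate the states by total A-exponent and number of loops L (A-exp: L × count):
  A^9: L=5 ×1
  A^7: L=4 ×9
  A^5: L=3 ×32, L=5 ×4
  A^3: L=2 ×53, L=4 ×30, L=6 ×1
  A^1: L=1 ×35, L=3 ×80, L=5 ×11
  A^-1: L=2 ×86, L=4 ×39, L=6 ×1
  A^-3: L=1 ×21, L=3 ×58, L=5 ×5
  A^-5: L=2 ×26, L=4 ×10
  A^-7: L=1 ×3, L=3 ×6
  A^-9: L=2 ×1
Each group contributes A^e * Σ count * d^(L-1):
Powers of d = -A^2 - A^-2: d^2 = A^4 + 2 + A^-4; d^3 = -A^6 - 3*A^2 - 3*A^-2 - A^-6; d^4 = A^8 + 4*A^4 + 6 + 4*A^-4 + A^-8; d^5 = -A^10 - 5*A^6 - 10*A^2 - 10*A^-2 - 5*A^-6 - A^-10.
  A^9 * (d^4) = A^17 + 4*A^13 + 6*A^9 + 4*A^5 + A
  A^7 * (9*d^3) = -9*A^13 - 27*A^9 - 27*A^5 - 9*A
  A^5 * (32*d^2 + 4*d^4) = 4*A^13 + 48*A^9 + 88*A^5 + 48*A + 4*A^-3
  A^3 * (53*d + 30*d^3 + d^5) = -A^13 - 35*A^9 - 153*A^5 - 153*A - 35*A^-3 - A^-7
  A^1 * (35 + 80*d^2 + 11*d^4) = 11*A^9 + 124*A^5 + 261*A + 124*A^-3 + 11*A^-7
  A^-1 * (86*d + 39*d^3 + d^5) = -A^9 - 44*A^5 - 213*A - 213*A^-3 - 44*A^-7 - A^-11
  A^-3 * (21 + 58*d^2 + 5*d^4) = 5*A^5 + 78*A + 167*A^-3 + 78*A^-7 + 5*A^-11
  A^-5 * (26*d + 10*d^3) = -10*A - 56*A^-3 - 56*A^-7 - 10*A^-11
  A^-7 * (3 + 6*d^2) = 6*A^-3 + 15*A^-7 + 6*A^-11
  A^-9 * (d) = -A^-7 - A^-11
Summing the groups: <K> = A^17 - 2*A^13 + 2*A^9 - 3*A^5 + 3*A - 3*A^-3 + 2*A^-7 - A^-11
Normalise by the writhe: (-A^3)^(-w) = (-A^3)^(1) = -A^3, so f(A) = -A^3 * <K> = -A^20 + 2*A^16 - 2*A^12 + 3*A^8 - 3*A^4 + 3 - 2*A^-4 + A^-8.
Substitute A = t^(-1/4), i.e. A^e → t^(-e/4): V(t) = t^2 - 2*t + 3 - 3*t^-1 + 3*t^-2 - 2*t^-3 + 2*t^-4 - t^-5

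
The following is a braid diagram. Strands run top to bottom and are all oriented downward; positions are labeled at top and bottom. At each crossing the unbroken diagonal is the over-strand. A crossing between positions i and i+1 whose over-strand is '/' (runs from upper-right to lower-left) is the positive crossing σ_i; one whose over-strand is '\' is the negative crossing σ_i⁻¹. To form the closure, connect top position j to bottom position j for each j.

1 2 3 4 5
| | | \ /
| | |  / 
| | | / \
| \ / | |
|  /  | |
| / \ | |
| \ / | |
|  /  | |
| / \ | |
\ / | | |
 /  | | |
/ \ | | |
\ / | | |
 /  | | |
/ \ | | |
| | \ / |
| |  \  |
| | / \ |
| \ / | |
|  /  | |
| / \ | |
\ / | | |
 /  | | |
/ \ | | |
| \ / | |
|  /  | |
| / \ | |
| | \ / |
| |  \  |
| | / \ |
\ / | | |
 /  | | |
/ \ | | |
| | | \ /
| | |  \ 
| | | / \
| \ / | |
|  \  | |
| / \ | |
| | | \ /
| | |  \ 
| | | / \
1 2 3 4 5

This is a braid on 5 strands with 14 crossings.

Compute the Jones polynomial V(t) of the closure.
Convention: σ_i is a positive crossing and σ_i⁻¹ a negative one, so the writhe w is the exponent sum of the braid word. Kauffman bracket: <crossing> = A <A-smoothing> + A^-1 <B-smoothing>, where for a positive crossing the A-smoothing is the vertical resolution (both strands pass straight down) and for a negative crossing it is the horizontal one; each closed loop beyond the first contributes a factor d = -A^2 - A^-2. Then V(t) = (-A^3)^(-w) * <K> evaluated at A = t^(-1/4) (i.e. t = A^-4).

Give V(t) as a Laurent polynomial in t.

-t^7 + 2*t^6 - 2*t^5 + 2*t^4 - 2*t^3 + 2*t^2 - t + 1

Derivation:
Reading the diagram top to bottom ('/'-over between positions i,i+1 = s_i, '\'-over = s_i^-1): braid word = s4 s2 s2 s1 s1 s3^-1 s2 s1 s2 s3^-1 s1 s4^-1 s2^-1 s4^-1.
The presented braid s4 s2 s2 s1 s1 s3^-1 s2 s1 s2 s3^-1 s1 s4^-1 s2^-1 s4^-1 on 5 strands reduces by inverse Markov moves (closure unchanged at each step):
  Deconjugate: the word is γ·β·γ⁻¹ with γ = s4 s2 (prefix) and γ⁻¹ = s2^-1 s4^-1 (suffix); strip both.
  Destabilize: the word has the form β·s4^-1 where s4^-1 occurs only as the final letter (β ∈ B_4); drop it and the last strand → 4 strands.
Reduced to β = s2 s1 s1 s3^-1 s2 s1 s2 s3^-1 s1 on 4 strands, 9 crossings.
Compute on β:
Braid: s2 s1 s1 s3^-1 s2 s1 s2 s3^-1 s1 on 4 strands, 9 crossings.
Writhe w = (#positive) - (#negative) = 7 - 2 = 5.
Computing the Kauffman bracket via state sum. There are 2^9 = 512 states.
Smooth each crossing (0=||, 1=⌣⌢); contribution A^(Σ sign_k(1-2s_k)) * d^(L-1).
Tabulate the states by total A-exponent and number of loops L (A-exp: L × count):
  A^9: L=4 ×1
  A^7: L=3 ×9
  A^5: L=2 ×28, L=4 ×8
  A^3: L=1 ×32, L=3 ×48, L=5 ×4
  A^1: L=2 ×91, L=4 ×34, L=6 ×1
  A^-1: L=1 ×23, L=3 ×92, L=5 ×11
  A^-3: L=2 ×43, L=4 ×40, L=6 ×1
  A^-5: L=1 ×4, L=3 ×26, L=5 ×6
  A^-7: L=2 ×4, L=4 ×5
  A^-9: L=3 ×1
Each group contributes A^e * Σ count * d^(L-1):
Powers of d = -A^2 - A^-2: d^2 = A^4 + 2 + A^-4; d^3 = -A^6 - 3*A^2 - 3*A^-2 - A^-6; d^4 = A^8 + 4*A^4 + 6 + 4*A^-4 + A^-8; d^5 = -A^10 - 5*A^6 - 10*A^2 - 10*A^-2 - 5*A^-6 - A^-10.
  A^9 * (d^3) = -A^15 - 3*A^11 - 3*A^7 - A^3
  A^7 * (9*d^2) = 9*A^11 + 18*A^7 + 9*A^3
  A^5 * (28*d + 8*d^3) = -8*A^11 - 52*A^7 - 52*A^3 - 8*A^-1
  A^3 * (32 + 48*d^2 + 4*d^4) = 4*A^11 + 64*A^7 + 152*A^3 + 64*A^-1 + 4*A^-5
  A^1 * (91*d + 34*d^3 + d^5) = -A^11 - 39*A^7 - 203*A^3 - 203*A^-1 - 39*A^-5 - A^-9
  A^-1 * (23 + 92*d^2 + 11*d^4) = 11*A^7 + 136*A^3 + 273*A^-1 + 136*A^-5 + 11*A^-9
  A^-3 * (43*d + 40*d^3 + d^5) = -A^7 - 45*A^3 - 173*A^-1 - 173*A^-5 - 45*A^-9 - A^-13
  A^-5 * (4 + 26*d^2 + 6*d^4) = 6*A^3 + 50*A^-1 + 92*A^-5 + 50*A^-9 + 6*A^-13
  A^-7 * (4*d + 5*d^3) = -5*A^-1 - 19*A^-5 - 19*A^-9 - 5*A^-13
  A^-9 * (d^2) = A^-5 + 2*A^-9 + A^-13
Summing the groups: <K> = -A^15 + A^11 - 2*A^7 + 2*A^3 - 2*A^-1 + 2*A^-5 - 2*A^-9 + A^-13
Normalise by the writhe: (-A^3)^(-w) = (-A^3)^(-5) = -A^-15, so f(A) = -A^-15 * <K> = 1 - A^-4 + 2*A^-8 - 2*A^-12 + 2*A^-16 - 2*A^-20 + 2*A^-24 - A^-28.
Substitute A = t^(-1/4), i.e. A^e → t^(-e/4): V(t) = -t^7 + 2*t^6 - 2*t^5 + 2*t^4 - 2*t^3 + 2*t^2 - t + 1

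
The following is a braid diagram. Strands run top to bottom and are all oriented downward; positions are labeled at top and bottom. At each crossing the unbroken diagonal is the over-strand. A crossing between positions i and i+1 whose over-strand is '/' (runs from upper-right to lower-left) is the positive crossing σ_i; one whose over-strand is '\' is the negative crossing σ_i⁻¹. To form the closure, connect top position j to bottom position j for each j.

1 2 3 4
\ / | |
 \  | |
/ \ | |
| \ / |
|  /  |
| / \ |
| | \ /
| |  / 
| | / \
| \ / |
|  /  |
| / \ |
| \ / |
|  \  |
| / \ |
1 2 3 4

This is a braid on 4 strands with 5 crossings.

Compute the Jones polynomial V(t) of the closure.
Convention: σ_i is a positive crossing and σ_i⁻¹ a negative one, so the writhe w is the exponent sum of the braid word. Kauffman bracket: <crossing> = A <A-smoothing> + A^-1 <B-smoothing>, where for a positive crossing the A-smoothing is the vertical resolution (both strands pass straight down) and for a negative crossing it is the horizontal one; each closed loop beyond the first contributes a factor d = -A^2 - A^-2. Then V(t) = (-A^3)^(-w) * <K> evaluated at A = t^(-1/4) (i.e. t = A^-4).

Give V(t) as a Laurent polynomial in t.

1

Derivation:
Reading the diagram top to bottom ('/'-over between positions i,i+1 = s_i, '\'-over = s_i^-1): braid word = s1^-1 s2 s3 s2 s2^-1.
First cancel adjacent σ_i σ_i⁻¹ pairs (Reidemeister II — same braid, same closure): s1^-1 s2 s3 s2 s2^-1 → s1^-1 s2 s3.
Braid: s1^-1 s2 s3 on 4 strands, 3 crossings.
Writhe w = (#positive) - (#negative) = 2 - 1 = 1.
Computing the Kauffman bracket via state sum. There are 2^3 = 8 states.
Each crossing splits two ways (0=vertical, 1=horizontal). The state's weight is A^(#A-smoothings - #B-smoothings) * d^(loops - 1).
  state 000: A-exp=+1, loops=4, term = A^1 * d^3
  state 001: A-exp=-1, loops=3, term = A^-1 * d^2
  state 010: A-exp=-1, loops=3, term = A^-1 * d^2
  state 011: A-exp=-3, loops=2, term = A^-3 * d^1
  state 100: A-exp=+3, loops=3, term = A^3 * d^2
  state 101: A-exp=+1, loops=2, term = A^1 * d^1
  state 110: A-exp=+1, loops=2, term = A^1 * d^1
  state 111: A-exp=-1, loops=1, term = A^-1 * d^0
Collect the terms by A-exponent (count of states per loop number):
Powers of d = -A^2 - A^-2: d^2 = A^4 + 2 + A^-4; d^3 = -A^6 - 3*A^2 - 3*A^-2 - A^-6.
  A^3 * (d^2) = A^7 + 2*A^3 + A^-1
  A^1 * (2*d + d^3) = -A^7 - 5*A^3 - 5*A^-1 - A^-5
  A^-1 * (1 + 2*d^2) = 2*A^3 + 5*A^-1 + 2*A^-5
  A^-3 * (d) = -A^-1 - A^-5
Summing the groups: <K> = -A^3
Normalise by the writhe: (-A^3)^(-w) = (-A^3)^(-1) = -A^-3, so f(A) = -A^-3 * <K> = 1.
Substitute A = t^(-1/4), i.e. A^e → t^(-e/4): V(t) = 1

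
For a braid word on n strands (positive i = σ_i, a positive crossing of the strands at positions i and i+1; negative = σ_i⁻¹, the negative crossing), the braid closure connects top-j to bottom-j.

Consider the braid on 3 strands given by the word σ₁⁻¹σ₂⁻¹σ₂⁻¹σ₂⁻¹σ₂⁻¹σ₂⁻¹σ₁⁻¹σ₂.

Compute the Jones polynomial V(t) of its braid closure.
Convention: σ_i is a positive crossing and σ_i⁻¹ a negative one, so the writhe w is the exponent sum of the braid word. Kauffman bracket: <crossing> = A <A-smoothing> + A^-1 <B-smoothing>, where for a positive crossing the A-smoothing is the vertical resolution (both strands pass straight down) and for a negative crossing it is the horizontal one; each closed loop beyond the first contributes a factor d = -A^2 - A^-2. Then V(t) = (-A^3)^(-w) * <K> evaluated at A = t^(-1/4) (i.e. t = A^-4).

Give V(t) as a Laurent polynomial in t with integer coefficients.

t^-2 - t^-3 + 2*t^-4 - 2*t^-5 + 3*t^-6 - 2*t^-7 + t^-8 - t^-9

Derivation:
Braid: s1^-1 s2^-1 s2^-1 s2^-1 s2^-1 s2^-1 s1^-1 s2 on 3 strands, 8 crossings.
Writhe w = (#positive) - (#negative) = 1 - 7 = -6.
Enumerate smoothing states for the bracket polynomial. There are 2^8 = 256 states.
Smooth each crossing (0=||, 1=⌣⌢); contribution A^(Σ sign_k(1-2s_k)) * d^(L-1).
Tabulate the states by total A-exponent and number of loops L (A-exp: L × count):
  A^8: L=6 ×1
  A^6: L=5 ×8
  A^4: L=4 ×25, L=6 ×3
  A^2: L=3 ×40, L=5 ×15, L=7 ×1
  A^0: L=2 ×35, L=4 ×30, L=6 ×5
  A^-2: L=1 ×15, L=3 ×31, L=5 ×10
  A^-4: L=2 ×18, L=4 ×10
  A^-6: L=1 ×2, L=3 ×6
  A^-8: L=2 ×1
Each group contributes A^e * Σ count * d^(L-1):
Powers of d = -A^2 - A^-2: d^2 = A^4 + 2 + A^-4; d^3 = -A^6 - 3*A^2 - 3*A^-2 - A^-6; d^4 = A^8 + 4*A^4 + 6 + 4*A^-4 + A^-8; d^5 = -A^10 - 5*A^6 - 10*A^2 - 10*A^-2 - 5*A^-6 - A^-10; d^6 = A^12 + 6*A^8 + 15*A^4 + 20 + 15*A^-4 + 6*A^-8 + A^-12.
  A^8 * (d^5) = -A^18 - 5*A^14 - 10*A^10 - 10*A^6 - 5*A^2 - A^-2
  A^6 * (8*d^4) = 8*A^14 + 32*A^10 + 48*A^6 + 32*A^2 + 8*A^-2
  A^4 * (25*d^3 + 3*d^5) = -3*A^14 - 40*A^10 - 105*A^6 - 105*A^2 - 40*A^-2 - 3*A^-6
  A^2 * (40*d^2 + 15*d^4 + d^6) = A^14 + 21*A^10 + 115*A^6 + 190*A^2 + 115*A^-2 + 21*A^-6 + A^-10
  A^0 * (35*d + 30*d^3 + 5*d^5) = -5*A^10 - 55*A^6 - 175*A^2 - 175*A^-2 - 55*A^-6 - 5*A^-10
  A^-2 * (15 + 31*d^2 + 10*d^4) = 10*A^6 + 71*A^2 + 137*A^-2 + 71*A^-6 + 10*A^-10
  A^-4 * (18*d + 10*d^3) = -10*A^2 - 48*A^-2 - 48*A^-6 - 10*A^-10
  A^-6 * (2 + 6*d^2) = 6*A^-2 + 14*A^-6 + 6*A^-10
  A^-8 * (d) = -A^-6 - A^-10
Summing the groups: <K> = -A^18 + A^14 - 2*A^10 + 3*A^6 - 2*A^2 + 2*A^-2 - A^-6 + A^-10
Normalise by the writhe: (-A^3)^(-w) = (-A^3)^(6) = A^18, so f(A) = A^18 * <K> = -A^36 + A^32 - 2*A^28 + 3*A^24 - 2*A^20 + 2*A^16 - A^12 + A^8.
Substitute A = t^(-1/4), i.e. A^e → t^(-e/4): V(t) = t^-2 - t^-3 + 2*t^-4 - 2*t^-5 + 3*t^-6 - 2*t^-7 + t^-8 - t^-9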